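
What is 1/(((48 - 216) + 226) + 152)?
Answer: 1/210 ≈ 0.0047619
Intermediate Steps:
1/(((48 - 216) + 226) + 152) = 1/((-168 + 226) + 152) = 1/(58 + 152) = 1/210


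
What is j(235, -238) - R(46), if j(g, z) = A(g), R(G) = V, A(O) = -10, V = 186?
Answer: -196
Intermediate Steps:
R(G) = 186
j(g, z) = -10
j(235, -238) - R(46) = -10 - 1*186 = -10 - 186 = -196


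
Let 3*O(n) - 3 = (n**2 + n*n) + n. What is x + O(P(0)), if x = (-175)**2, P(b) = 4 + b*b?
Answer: 30638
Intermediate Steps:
P(b) = 4 + b**2
O(n) = 1 + n/3 + 2*n**2/3 (O(n) = 1 + ((n**2 + n*n) + n)/3 = 1 + ((n**2 + n**2) + n)/3 = 1 + (2*n**2 + n)/3 = 1 + (n + 2*n**2)/3 = 1 + (n/3 + 2*n**2/3) = 1 + n/3 + 2*n**2/3)
x = 30625
x + O(P(0)) = 30625 + (1 + (4 + 0**2)/3 + 2*(4 + 0**2)**2/3) = 30625 + (1 + (4 + 0)/3 + 2*(4 + 0)**2/3) = 30625 + (1 + (1/3)*4 + (2/3)*4**2) = 30625 + (1 + 4/3 + (2/3)*16) = 30625 + (1 + 4/3 + 32/3) = 30625 + 13 = 30638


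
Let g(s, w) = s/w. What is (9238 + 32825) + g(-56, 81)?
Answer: 3407047/81 ≈ 42062.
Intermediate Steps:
(9238 + 32825) + g(-56, 81) = (9238 + 32825) - 56/81 = 42063 - 56*1/81 = 42063 - 56/81 = 3407047/81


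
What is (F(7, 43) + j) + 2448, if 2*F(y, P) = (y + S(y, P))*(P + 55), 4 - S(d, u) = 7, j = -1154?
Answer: 1490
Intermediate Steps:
S(d, u) = -3 (S(d, u) = 4 - 1*7 = 4 - 7 = -3)
F(y, P) = (-3 + y)*(55 + P)/2 (F(y, P) = ((y - 3)*(P + 55))/2 = ((-3 + y)*(55 + P))/2 = (-3 + y)*(55 + P)/2)
(F(7, 43) + j) + 2448 = ((-165/2 - 3/2*43 + (55/2)*7 + (1/2)*43*7) - 1154) + 2448 = ((-165/2 - 129/2 + 385/2 + 301/2) - 1154) + 2448 = (196 - 1154) + 2448 = -958 + 2448 = 1490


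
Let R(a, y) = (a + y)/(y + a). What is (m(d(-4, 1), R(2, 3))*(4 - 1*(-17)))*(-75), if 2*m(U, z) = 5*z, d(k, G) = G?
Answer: -7875/2 ≈ -3937.5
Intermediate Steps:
R(a, y) = 1 (R(a, y) = (a + y)/(a + y) = 1)
m(U, z) = 5*z/2 (m(U, z) = (5*z)/2 = 5*z/2)
(m(d(-4, 1), R(2, 3))*(4 - 1*(-17)))*(-75) = (((5/2)*1)*(4 - 1*(-17)))*(-75) = (5*(4 + 17)/2)*(-75) = ((5/2)*21)*(-75) = (105/2)*(-75) = -7875/2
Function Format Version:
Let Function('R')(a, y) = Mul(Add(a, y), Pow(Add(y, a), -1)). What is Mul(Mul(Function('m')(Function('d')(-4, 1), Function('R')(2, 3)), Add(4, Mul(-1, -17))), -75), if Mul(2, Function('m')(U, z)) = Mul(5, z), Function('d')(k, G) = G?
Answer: Rational(-7875, 2) ≈ -3937.5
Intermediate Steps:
Function('R')(a, y) = 1 (Function('R')(a, y) = Mul(Add(a, y), Pow(Add(a, y), -1)) = 1)
Function('m')(U, z) = Mul(Rational(5, 2), z) (Function('m')(U, z) = Mul(Rational(1, 2), Mul(5, z)) = Mul(Rational(5, 2), z))
Mul(Mul(Function('m')(Function('d')(-4, 1), Function('R')(2, 3)), Add(4, Mul(-1, -17))), -75) = Mul(Mul(Mul(Rational(5, 2), 1), Add(4, Mul(-1, -17))), -75) = Mul(Mul(Rational(5, 2), Add(4, 17)), -75) = Mul(Mul(Rational(5, 2), 21), -75) = Mul(Rational(105, 2), -75) = Rational(-7875, 2)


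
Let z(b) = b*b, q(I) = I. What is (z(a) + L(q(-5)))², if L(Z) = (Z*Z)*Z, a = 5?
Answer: 10000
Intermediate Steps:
z(b) = b²
L(Z) = Z³ (L(Z) = Z²*Z = Z³)
(z(a) + L(q(-5)))² = (5² + (-5)³)² = (25 - 125)² = (-100)² = 10000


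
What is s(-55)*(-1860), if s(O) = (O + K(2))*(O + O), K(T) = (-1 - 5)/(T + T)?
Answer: -11559900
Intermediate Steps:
K(T) = -3/T (K(T) = -6*1/(2*T) = -3/T)
s(O) = 2*O*(-3/2 + O) (s(O) = (O - 3/2)*(O + O) = (O - 3*½)*(2*O) = (O - 3/2)*(2*O) = (-3/2 + O)*(2*O) = 2*O*(-3/2 + O))
s(-55)*(-1860) = -55*(-3 + 2*(-55))*(-1860) = -55*(-3 - 110)*(-1860) = -55*(-113)*(-1860) = 6215*(-1860) = -11559900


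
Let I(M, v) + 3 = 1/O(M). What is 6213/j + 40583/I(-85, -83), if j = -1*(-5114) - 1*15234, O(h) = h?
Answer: -4363885891/323840 ≈ -13475.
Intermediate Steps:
j = -10120 (j = 5114 - 15234 = -10120)
I(M, v) = -3 + 1/M
6213/j + 40583/I(-85, -83) = 6213/(-10120) + 40583/(-3 + 1/(-85)) = 6213*(-1/10120) + 40583/(-3 - 1/85) = -6213/10120 + 40583/(-256/85) = -6213/10120 + 40583*(-85/256) = -6213/10120 - 3449555/256 = -4363885891/323840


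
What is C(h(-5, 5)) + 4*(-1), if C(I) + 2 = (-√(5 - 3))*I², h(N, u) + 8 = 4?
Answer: -6 - 16*√2 ≈ -28.627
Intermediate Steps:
h(N, u) = -4 (h(N, u) = -8 + 4 = -4)
C(I) = -2 - √2*I² (C(I) = -2 + (-√(5 - 3))*I² = -2 + (-√2)*I² = -2 - √2*I²)
C(h(-5, 5)) + 4*(-1) = (-2 - 1*√2*(-4)²) + 4*(-1) = (-2 - 1*√2*16) - 4 = (-2 - 16*√2) - 4 = -6 - 16*√2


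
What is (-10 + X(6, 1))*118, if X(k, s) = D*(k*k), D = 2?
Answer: 7316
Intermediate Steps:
X(k, s) = 2*k² (X(k, s) = 2*(k*k) = 2*k²)
(-10 + X(6, 1))*118 = (-10 + 2*6²)*118 = (-10 + 2*36)*118 = (-10 + 72)*118 = 62*118 = 7316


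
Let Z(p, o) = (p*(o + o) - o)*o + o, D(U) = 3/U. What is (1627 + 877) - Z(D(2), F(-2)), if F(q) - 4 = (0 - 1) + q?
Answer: 2501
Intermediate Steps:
F(q) = 3 + q (F(q) = 4 + ((0 - 1) + q) = 4 + (-1 + q) = 3 + q)
Z(p, o) = o + o*(-o + 2*o*p) (Z(p, o) = (p*(2*o) - o)*o + o = (2*o*p - o)*o + o = (-o + 2*o*p)*o + o = o*(-o + 2*o*p) + o = o + o*(-o + 2*o*p))
(1627 + 877) - Z(D(2), F(-2)) = (1627 + 877) - (3 - 2)*(1 - (3 - 2) + 2*(3 - 2)*(3/2)) = 2504 - (1 - 1*1 + 2*1*(3*(½))) = 2504 - (1 - 1 + 2*1*(3/2)) = 2504 - (1 - 1 + 3) = 2504 - 3 = 2501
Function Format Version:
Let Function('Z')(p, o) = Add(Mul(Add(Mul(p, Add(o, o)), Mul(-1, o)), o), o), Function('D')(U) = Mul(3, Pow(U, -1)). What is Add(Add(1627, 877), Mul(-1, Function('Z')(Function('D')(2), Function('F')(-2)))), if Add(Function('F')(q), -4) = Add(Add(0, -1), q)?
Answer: 2501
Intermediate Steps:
Function('F')(q) = Add(3, q) (Function('F')(q) = Add(4, Add(Add(0, -1), q)) = Add(4, Add(-1, q)) = Add(3, q))
Function('Z')(p, o) = Add(o, Mul(o, Add(Mul(-1, o), Mul(2, o, p)))) (Function('Z')(p, o) = Add(Mul(Add(Mul(p, Mul(2, o)), Mul(-1, o)), o), o) = Add(Mul(Add(Mul(2, o, p), Mul(-1, o)), o), o) = Add(Mul(Add(Mul(-1, o), Mul(2, o, p)), o), o) = Add(Mul(o, Add(Mul(-1, o), Mul(2, o, p))), o) = Add(o, Mul(o, Add(Mul(-1, o), Mul(2, o, p)))))
Add(Add(1627, 877), Mul(-1, Function('Z')(Function('D')(2), Function('F')(-2)))) = Add(Add(1627, 877), Mul(-1, Mul(Add(3, -2), Add(1, Mul(-1, Add(3, -2)), Mul(2, Add(3, -2), Mul(3, Pow(2, -1))))))) = Add(2504, Mul(-1, Mul(1, Add(1, Mul(-1, 1), Mul(2, 1, Mul(3, Rational(1, 2))))))) = Add(2504, Mul(-1, Mul(1, Add(1, -1, Mul(2, 1, Rational(3, 2)))))) = Add(2504, Mul(-1, Mul(1, Add(1, -1, 3)))) = Add(2504, Mul(-1, Mul(1, 3))) = Add(2504, Mul(-1, 3)) = Add(2504, -3) = 2501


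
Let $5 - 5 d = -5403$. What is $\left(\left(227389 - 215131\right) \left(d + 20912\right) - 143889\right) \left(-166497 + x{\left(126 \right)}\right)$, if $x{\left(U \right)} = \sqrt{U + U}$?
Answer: $- \frac{224316129978603}{5} + \frac{8083609794 \sqrt{7}}{5} \approx -4.4859 \cdot 10^{13}$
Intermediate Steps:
$x{\left(U \right)} = \sqrt{2} \sqrt{U}$ ($x{\left(U \right)} = \sqrt{2 U} = \sqrt{2} \sqrt{U}$)
$d = \frac{5408}{5}$ ($d = 1 - - \frac{5403}{5} = 1 + \frac{5403}{5} = \frac{5408}{5} \approx 1081.6$)
$\left(\left(227389 - 215131\right) \left(d + 20912\right) - 143889\right) \left(-166497 + x{\left(126 \right)}\right) = \left(\left(227389 - 215131\right) \left(\frac{5408}{5} + 20912\right) - 143889\right) \left(-166497 + \sqrt{2} \sqrt{126}\right) = \left(12258 \cdot \frac{109968}{5} - 143889\right) \left(-166497 + \sqrt{2} \cdot 3 \sqrt{14}\right) = \left(\frac{1347987744}{5} - 143889\right) \left(-166497 + 6 \sqrt{7}\right) = \frac{1347268299 \left(-166497 + 6 \sqrt{7}\right)}{5} = - \frac{224316129978603}{5} + \frac{8083609794 \sqrt{7}}{5}$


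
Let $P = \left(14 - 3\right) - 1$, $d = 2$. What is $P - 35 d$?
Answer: $-60$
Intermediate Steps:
$P = 10$ ($P = 11 - 1 = 10$)
$P - 35 d = 10 - 70 = -60$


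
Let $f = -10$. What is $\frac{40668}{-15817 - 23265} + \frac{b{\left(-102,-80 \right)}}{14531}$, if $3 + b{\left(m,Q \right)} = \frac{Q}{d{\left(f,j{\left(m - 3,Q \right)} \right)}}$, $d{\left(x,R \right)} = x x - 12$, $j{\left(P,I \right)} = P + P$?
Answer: $- \frac{3251047157}{3123452981} \approx -1.0408$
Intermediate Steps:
$j{\left(P,I \right)} = 2 P$
$d{\left(x,R \right)} = -12 + x^{2}$ ($d{\left(x,R \right)} = x^{2} - 12 = -12 + x^{2}$)
$b{\left(m,Q \right)} = -3 + \frac{Q}{88}$ ($b{\left(m,Q \right)} = -3 + \frac{Q}{-12 + \left(-10\right)^{2}} = -3 + \frac{Q}{-12 + 100} = -3 + \frac{Q}{88}$)
$\frac{40668}{-15817 - 23265} + \frac{b{\left(-102,-80 \right)}}{14531} = \frac{40668}{-15817 - 23265} + \frac{-3 + \frac{1}{88} \left(-80\right)}{14531} = \frac{40668}{-39082} + \left(-3 - \frac{10}{11}\right) \frac{1}{14531} = 40668 \left(- \frac{1}{39082}\right) - \frac{43}{159841} = - \frac{20334}{19541} - \frac{43}{159841} = - \frac{3251047157}{3123452981}$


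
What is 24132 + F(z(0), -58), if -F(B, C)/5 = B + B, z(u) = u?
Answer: 24132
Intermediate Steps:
F(B, C) = -10*B (F(B, C) = -5*(B + B) = -10*B)
24132 + F(z(0), -58) = 24132 - 10*0 = 24132 + 0 = 24132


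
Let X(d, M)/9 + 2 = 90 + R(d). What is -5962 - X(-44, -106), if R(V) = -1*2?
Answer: -6736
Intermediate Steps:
R(V) = -2
X(d, M) = 774 (X(d, M) = -18 + 9*(90 - 2) = -18 + 9*88 = -18 + 792 = 774)
-5962 - X(-44, -106) = -5962 - 1*774 = -5962 - 774 = -6736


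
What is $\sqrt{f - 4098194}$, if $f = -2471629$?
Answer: $i \sqrt{6569823} \approx 2563.2 i$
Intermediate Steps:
$\sqrt{f - 4098194} = \sqrt{-2471629 - 4098194} = \sqrt{-6569823} = i \sqrt{6569823}$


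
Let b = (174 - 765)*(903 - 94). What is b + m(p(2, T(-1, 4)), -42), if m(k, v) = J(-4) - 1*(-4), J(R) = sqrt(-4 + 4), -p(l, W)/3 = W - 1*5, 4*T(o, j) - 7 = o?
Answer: -478115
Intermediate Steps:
T(o, j) = 7/4 + o/4
p(l, W) = 15 - 3*W (p(l, W) = -3*(W - 1*5) = -3*(W - 5) = -3*(-5 + W) = 15 - 3*W)
J(R) = 0 (J(R) = sqrt(0) = 0)
b = -478119 (b = -591*809 = -478119)
m(k, v) = 4 (m(k, v) = 0 - 1*(-4) = 0 + 4 = 4)
b + m(p(2, T(-1, 4)), -42) = -478119 + 4 = -478115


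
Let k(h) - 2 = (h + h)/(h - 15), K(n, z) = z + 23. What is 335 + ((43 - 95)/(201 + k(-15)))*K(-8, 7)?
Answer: 5565/17 ≈ 327.35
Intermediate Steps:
K(n, z) = 23 + z
k(h) = 2 + 2*h/(-15 + h) (k(h) = 2 + (h + h)/(h - 15) = 2 + (2*h)/(-15 + h) = 2 + 2*h/(-15 + h))
335 + ((43 - 95)/(201 + k(-15)))*K(-8, 7) = 335 + ((43 - 95)/(201 + 2*(-15 + 2*(-15))/(-15 - 15)))*(23 + 7) = 335 - 52/(201 + 2*(-15 - 30)/(-30))*30 = 335 - 52/(201 + 2*(-1/30)*(-45))*30 = 335 - 52/(201 + 3)*30 = 335 - 52/204*30 = 335 - 52*1/204*30 = 335 - 13/51*30 = 335 - 130/17 = 5565/17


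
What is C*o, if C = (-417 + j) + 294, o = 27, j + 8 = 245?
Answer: 3078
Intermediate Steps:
j = 237 (j = -8 + 245 = 237)
C = 114 (C = (-417 + 237) + 294 = -180 + 294 = 114)
C*o = 114*27 = 3078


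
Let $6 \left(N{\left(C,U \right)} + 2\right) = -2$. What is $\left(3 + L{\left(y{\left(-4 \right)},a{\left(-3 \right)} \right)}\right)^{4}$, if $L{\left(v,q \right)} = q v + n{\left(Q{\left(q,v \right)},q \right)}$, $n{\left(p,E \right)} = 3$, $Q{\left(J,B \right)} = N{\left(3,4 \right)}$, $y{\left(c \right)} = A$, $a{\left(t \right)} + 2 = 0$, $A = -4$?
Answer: $38416$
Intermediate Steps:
$N{\left(C,U \right)} = - \frac{7}{3}$ ($N{\left(C,U \right)} = -2 + \frac{1}{6} \left(-2\right) = -2 - \frac{1}{3} = - \frac{7}{3}$)
$a{\left(t \right)} = -2$ ($a{\left(t \right)} = -2 + 0 = -2$)
$y{\left(c \right)} = -4$
$Q{\left(J,B \right)} = - \frac{7}{3}$
$L{\left(v,q \right)} = 3 + q v$ ($L{\left(v,q \right)} = q v + 3 = 3 + q v$)
$\left(3 + L{\left(y{\left(-4 \right)},a{\left(-3 \right)} \right)}\right)^{4} = \left(3 + \left(3 - -8\right)\right)^{4} = \left(3 + \left(3 + 8\right)\right)^{4} = \left(3 + 11\right)^{4} = 14^{4} = 38416$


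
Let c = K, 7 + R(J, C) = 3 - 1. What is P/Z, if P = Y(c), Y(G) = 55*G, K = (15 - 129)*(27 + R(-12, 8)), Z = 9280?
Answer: -6897/464 ≈ -14.864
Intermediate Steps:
R(J, C) = -5 (R(J, C) = -7 + (3 - 1) = -7 + 2 = -5)
K = -2508 (K = (15 - 129)*(27 - 5) = -114*22 = -2508)
c = -2508
P = -137940 (P = 55*(-2508) = -137940)
P/Z = -137940/9280 = -137940*1/9280 = -6897/464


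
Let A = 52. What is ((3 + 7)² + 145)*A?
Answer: 12740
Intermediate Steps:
((3 + 7)² + 145)*A = ((3 + 7)² + 145)*52 = (10² + 145)*52 = (100 + 145)*52 = 245*52 = 12740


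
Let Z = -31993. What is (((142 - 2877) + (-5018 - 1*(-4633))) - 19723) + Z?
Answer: -54836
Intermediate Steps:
(((142 - 2877) + (-5018 - 1*(-4633))) - 19723) + Z = (((142 - 2877) + (-5018 - 1*(-4633))) - 19723) - 31993 = ((-2735 + (-5018 + 4633)) - 19723) - 31993 = ((-2735 - 385) - 19723) - 31993 = (-3120 - 19723) - 31993 = -22843 - 31993 = -54836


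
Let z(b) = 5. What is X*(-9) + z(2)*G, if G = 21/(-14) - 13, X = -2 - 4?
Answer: -37/2 ≈ -18.500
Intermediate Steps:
X = -6
G = -29/2 (G = 21*(-1/14) - 13 = -3/2 - 13 = -29/2 ≈ -14.500)
X*(-9) + z(2)*G = -6*(-9) + 5*(-29/2) = 54 - 145/2 = -37/2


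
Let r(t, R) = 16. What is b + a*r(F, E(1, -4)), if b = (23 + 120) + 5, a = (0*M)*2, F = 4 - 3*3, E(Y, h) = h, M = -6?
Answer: 148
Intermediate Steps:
F = -5 (F = 4 - 9 = -5)
a = 0 (a = (0*(-6))*2 = 0*2 = 0)
b = 148 (b = 143 + 5 = 148)
b + a*r(F, E(1, -4)) = 148 + 0*16 = 148 + 0 = 148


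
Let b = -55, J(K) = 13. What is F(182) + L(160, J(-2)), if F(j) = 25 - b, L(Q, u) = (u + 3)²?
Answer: 336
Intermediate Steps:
L(Q, u) = (3 + u)²
F(j) = 80 (F(j) = 25 - 1*(-55) = 25 + 55 = 80)
F(182) + L(160, J(-2)) = 80 + (3 + 13)² = 80 + 16² = 80 + 256 = 336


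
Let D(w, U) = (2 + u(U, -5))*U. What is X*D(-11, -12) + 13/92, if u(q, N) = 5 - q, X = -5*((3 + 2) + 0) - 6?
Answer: 650269/92 ≈ 7068.1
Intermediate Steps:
X = -31 (X = -5*(5 + 0) - 6 = -5*5 - 6 = -25 - 6 = -31)
D(w, U) = U*(7 - U) (D(w, U) = (2 + (5 - U))*U = (7 - U)*U = U*(7 - U))
X*D(-11, -12) + 13/92 = -(-372)*(7 - 1*(-12)) + 13/92 = -(-372)*(7 + 12) + 13*(1/92) = -(-372)*19 + 13/92 = -31*(-228) + 13/92 = 7068 + 13/92 = 650269/92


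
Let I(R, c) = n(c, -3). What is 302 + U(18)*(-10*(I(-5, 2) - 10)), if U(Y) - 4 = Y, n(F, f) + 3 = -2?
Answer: 3602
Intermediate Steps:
n(F, f) = -5 (n(F, f) = -3 - 2 = -5)
U(Y) = 4 + Y
I(R, c) = -5
302 + U(18)*(-10*(I(-5, 2) - 10)) = 302 + (4 + 18)*(-10*(-5 - 10)) = 302 + 22*(-10*(-15)) = 302 + 22*150 = 302 + 3300 = 3602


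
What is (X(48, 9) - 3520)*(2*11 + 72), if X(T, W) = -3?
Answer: -331162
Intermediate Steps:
(X(48, 9) - 3520)*(2*11 + 72) = (-3 - 3520)*(2*11 + 72) = -3523*(22 + 72) = -3523*94 = -331162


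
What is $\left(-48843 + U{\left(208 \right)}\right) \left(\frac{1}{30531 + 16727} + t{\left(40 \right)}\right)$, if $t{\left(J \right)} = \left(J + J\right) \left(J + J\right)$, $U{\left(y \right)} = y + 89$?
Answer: $- \frac{7341398001873}{23629} \approx -3.1069 \cdot 10^{8}$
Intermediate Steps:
$U{\left(y \right)} = 89 + y$
$t{\left(J \right)} = 4 J^{2}$ ($t{\left(J \right)} = 2 J 2 J = 4 J^{2}$)
$\left(-48843 + U{\left(208 \right)}\right) \left(\frac{1}{30531 + 16727} + t{\left(40 \right)}\right) = \left(-48843 + \left(89 + 208\right)\right) \left(\frac{1}{30531 + 16727} + 4 \cdot 40^{2}\right) = \left(-48843 + 297\right) \left(\frac{1}{47258} + 4 \cdot 1600\right) = - 48546 \left(\frac{1}{47258} + 6400\right) = \left(-48546\right) \frac{302451201}{47258} = - \frac{7341398001873}{23629}$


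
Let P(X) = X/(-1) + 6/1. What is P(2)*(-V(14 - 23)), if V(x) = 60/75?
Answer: -16/5 ≈ -3.2000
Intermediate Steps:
V(x) = 4/5 (V(x) = 60*(1/75) = 4/5)
P(X) = 6 - X (P(X) = X*(-1) + 6*1 = -X + 6 = 6 - X)
P(2)*(-V(14 - 23)) = (6 - 1*2)*(-1*4/5) = (6 - 2)*(-4/5) = 4*(-4/5) = -16/5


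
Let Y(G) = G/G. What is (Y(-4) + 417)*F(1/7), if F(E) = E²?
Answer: 418/49 ≈ 8.5306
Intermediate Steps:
Y(G) = 1
(Y(-4) + 417)*F(1/7) = (1 + 417)*(1/7)² = 418*(1*(⅐))² = 418*(⅐)² = 418*(1/49) = 418/49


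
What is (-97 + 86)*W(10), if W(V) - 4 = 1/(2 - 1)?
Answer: -55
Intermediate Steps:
W(V) = 5 (W(V) = 4 + 1/(2 - 1) = 4 + 1/1 = 4 + 1 = 5)
(-97 + 86)*W(10) = (-97 + 86)*5 = -11*5 = -55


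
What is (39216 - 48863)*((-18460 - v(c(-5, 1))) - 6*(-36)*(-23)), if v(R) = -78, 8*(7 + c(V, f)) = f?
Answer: 225257450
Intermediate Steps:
c(V, f) = -7 + f/8
(39216 - 48863)*((-18460 - v(c(-5, 1))) - 6*(-36)*(-23)) = (39216 - 48863)*((-18460 - 1*(-78)) - 6*(-36)*(-23)) = -9647*((-18460 + 78) + 216*(-23)) = -9647*(-18382 - 4968) = -9647*(-23350) = 225257450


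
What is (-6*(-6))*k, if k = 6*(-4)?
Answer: -864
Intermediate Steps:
k = -24
(-6*(-6))*k = -6*(-6)*(-24) = 36*(-24) = -864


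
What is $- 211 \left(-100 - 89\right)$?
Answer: $39879$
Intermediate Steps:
$- 211 \left(-100 - 89\right) = \left(-211\right) \left(-189\right) = 39879$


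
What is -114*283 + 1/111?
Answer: -3581081/111 ≈ -32262.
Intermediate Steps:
-114*283 + 1/111 = -32262 + 1/111 = -3581081/111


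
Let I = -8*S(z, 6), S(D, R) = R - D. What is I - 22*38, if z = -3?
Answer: -908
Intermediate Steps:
I = -72 (I = -8*(6 - 1*(-3)) = -8*(6 + 3) = -8*9 = -72)
I - 22*38 = -72 - 22*38 = -72 - 836 = -908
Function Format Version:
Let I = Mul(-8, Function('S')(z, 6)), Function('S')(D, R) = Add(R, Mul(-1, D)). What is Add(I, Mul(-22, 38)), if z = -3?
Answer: -908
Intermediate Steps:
I = -72 (I = Mul(-8, Add(6, Mul(-1, -3))) = Mul(-8, Add(6, 3)) = Mul(-8, 9) = -72)
Add(I, Mul(-22, 38)) = Add(-72, Mul(-22, 38)) = Add(-72, -836) = -908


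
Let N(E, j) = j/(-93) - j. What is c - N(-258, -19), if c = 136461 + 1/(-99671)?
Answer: 1264733990284/9269403 ≈ 1.3644e+5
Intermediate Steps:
N(E, j) = -94*j/93 (N(E, j) = j*(-1/93) - j = -j/93 - j = -94*j/93)
c = 13601204330/99671 (c = 136461 - 1/99671 = 13601204330/99671 ≈ 1.3646e+5)
c - N(-258, -19) = 13601204330/99671 - (-94)*(-19)/93 = 13601204330/99671 - 1*1786/93 = 13601204330/99671 - 1786/93 = 1264733990284/9269403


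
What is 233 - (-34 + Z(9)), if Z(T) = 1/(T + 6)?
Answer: 4004/15 ≈ 266.93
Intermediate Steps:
Z(T) = 1/(6 + T)
233 - (-34 + Z(9)) = 233 - (-34 + 1/(6 + 9)) = 233 - (-34 + 1/15) = 233 - 1*(-509/15) = 233 + 509/15 = 4004/15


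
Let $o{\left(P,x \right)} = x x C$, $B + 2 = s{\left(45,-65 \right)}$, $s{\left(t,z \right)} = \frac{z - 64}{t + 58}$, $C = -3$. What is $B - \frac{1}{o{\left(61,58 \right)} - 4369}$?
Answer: $- \frac{4844332}{1489483} \approx -3.2524$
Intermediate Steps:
$s{\left(t,z \right)} = \frac{-64 + z}{58 + t}$
$B = - \frac{335}{103}$ ($B = -2 + \frac{-64 - 65}{58 + 45} = -2 + \frac{1}{103} \left(-129\right) = -2 - \frac{129}{103} = - \frac{335}{103} \approx -3.2524$)
$o{\left(P,x \right)} = - 3 x^{2}$ ($o{\left(P,x \right)} = x x \left(-3\right) = x^{2} \left(-3\right) = - 3 x^{2}$)
$B - \frac{1}{o{\left(61,58 \right)} - 4369} = - \frac{335}{103} - \frac{1}{- 3 \cdot 58^{2} - 4369} = - \frac{335}{103} - \frac{1}{\left(-3\right) 3364 - 4369} = - \frac{335}{103} - \frac{1}{-10092 - 4369} = - \frac{335}{103} - \frac{1}{-14461} = - \frac{335}{103} - - \frac{1}{14461} = - \frac{335}{103} + \frac{1}{14461} = - \frac{4844332}{1489483}$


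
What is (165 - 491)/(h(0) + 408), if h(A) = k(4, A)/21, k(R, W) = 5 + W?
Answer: -6846/8573 ≈ -0.79855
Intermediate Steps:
h(A) = 5/21 + A/21 (h(A) = (5 + A)/21 = (5 + A)*(1/21) = 5/21 + A/21)
(165 - 491)/(h(0) + 408) = (165 - 491)/((5/21 + (1/21)*0) + 408) = -326/((5/21 + 0) + 408) = -326/(5/21 + 408) = -326/8573/21 = -326*21/8573 = -6846/8573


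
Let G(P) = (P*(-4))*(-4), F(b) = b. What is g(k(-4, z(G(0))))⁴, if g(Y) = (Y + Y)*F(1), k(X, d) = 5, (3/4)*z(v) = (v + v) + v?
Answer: 10000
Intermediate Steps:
G(P) = 16*P (G(P) = -4*P*(-4) = 16*P)
z(v) = 4*v (z(v) = 4*((v + v) + v)/3 = 4*(2*v + v)/3 = 4*(3*v)/3 = 4*v)
g(Y) = 2*Y (g(Y) = (Y + Y)*1 = (2*Y)*1 = 2*Y)
g(k(-4, z(G(0))))⁴ = (2*5)⁴ = 10⁴ = 10000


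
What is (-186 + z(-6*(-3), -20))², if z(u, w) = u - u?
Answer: 34596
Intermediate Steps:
z(u, w) = 0
(-186 + z(-6*(-3), -20))² = (-186 + 0)² = (-186)² = 34596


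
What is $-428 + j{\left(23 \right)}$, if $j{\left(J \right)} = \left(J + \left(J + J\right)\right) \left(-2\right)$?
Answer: $-566$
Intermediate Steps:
$j{\left(J \right)} = - 6 J$ ($j{\left(J \right)} = \left(J + 2 J\right) \left(-2\right) = 3 J \left(-2\right) = - 6 J$)
$-428 + j{\left(23 \right)} = -428 - 138 = -566$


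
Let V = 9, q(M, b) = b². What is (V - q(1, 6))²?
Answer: 729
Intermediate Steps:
(V - q(1, 6))² = (9 - 1*6²)² = (9 - 1*36)² = (9 - 36)² = (-27)² = 729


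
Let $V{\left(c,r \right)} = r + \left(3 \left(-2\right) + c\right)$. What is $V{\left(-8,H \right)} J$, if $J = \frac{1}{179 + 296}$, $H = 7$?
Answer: $- \frac{7}{475} \approx -0.014737$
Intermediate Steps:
$J = \frac{1}{475} \approx 0.0021053$
$V{\left(c,r \right)} = -6 + c + r$ ($V{\left(c,r \right)} = r + \left(-6 + c\right) = -6 + c + r$)
$V{\left(-8,H \right)} J = \left(-6 - 8 + 7\right) \frac{1}{475} = \left(-7\right) \frac{1}{475} = - \frac{7}{475}$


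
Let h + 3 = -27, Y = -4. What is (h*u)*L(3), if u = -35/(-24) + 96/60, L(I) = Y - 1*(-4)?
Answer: 0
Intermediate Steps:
h = -30 (h = -3 - 27 = -30)
L(I) = 0 (L(I) = -4 - 1*(-4) = -4 + 4 = 0)
u = 367/120 (u = -35*(-1/24) + 96*(1/60) = 35/24 + 8/5 = 367/120 ≈ 3.0583)
(h*u)*L(3) = -30*367/120*0 = -367/4*0 = 0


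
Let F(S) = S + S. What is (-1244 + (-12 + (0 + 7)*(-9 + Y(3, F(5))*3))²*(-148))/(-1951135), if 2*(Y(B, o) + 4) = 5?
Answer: 1679897/1951135 ≈ 0.86098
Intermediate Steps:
F(S) = 2*S
Y(B, o) = -3/2 (Y(B, o) = -4 + (½)*5 = -4 + 5/2 = -3/2)
(-1244 + (-12 + (0 + 7)*(-9 + Y(3, F(5))*3))²*(-148))/(-1951135) = (-1244 + (-12 + (0 + 7)*(-9 - 3/2*3))²*(-148))/(-1951135) = (-1244 + (-12 + 7*(-9 - 9/2))²*(-148))*(-1/1951135) = (-1244 + (-12 + 7*(-27/2))²*(-148))*(-1/1951135) = (-1244 + (-12 - 189/2)²*(-148))*(-1/1951135) = (-1244 + (-213/2)²*(-148))*(-1/1951135) = (-1244 + (45369/4)*(-148))*(-1/1951135) = (-1244 - 1678653)*(-1/1951135) = -1679897*(-1/1951135) = 1679897/1951135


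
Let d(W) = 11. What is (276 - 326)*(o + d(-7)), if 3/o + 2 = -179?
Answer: -99400/181 ≈ -549.17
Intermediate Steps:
o = -3/181 (o = 3/(-2 - 179) = 3/(-181) = 3*(-1/181) = -3/181 ≈ -0.016575)
(276 - 326)*(o + d(-7)) = (276 - 326)*(-3/181 + 11) = -50*1988/181 = -99400/181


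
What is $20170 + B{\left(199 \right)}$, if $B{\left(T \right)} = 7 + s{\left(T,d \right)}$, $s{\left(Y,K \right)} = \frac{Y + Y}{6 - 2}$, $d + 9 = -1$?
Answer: $\frac{40553}{2} \approx 20277.0$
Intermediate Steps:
$d = -10$ ($d = -9 - 1 = -10$)
$s{\left(Y,K \right)} = \frac{Y}{2}$ ($s{\left(Y,K \right)} = \frac{2 Y}{4} = 2 Y \frac{1}{4} = \frac{Y}{2}$)
$B{\left(T \right)} = 7 + \frac{T}{2}$
$20170 + B{\left(199 \right)} = 20170 + \left(7 + \frac{1}{2} \cdot 199\right) = 20170 + \left(7 + \frac{199}{2}\right) = 20170 + \frac{213}{2} = \frac{40553}{2}$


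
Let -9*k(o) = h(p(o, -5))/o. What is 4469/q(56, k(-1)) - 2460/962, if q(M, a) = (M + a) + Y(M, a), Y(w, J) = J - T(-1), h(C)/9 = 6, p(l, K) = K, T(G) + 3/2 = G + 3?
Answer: 4133128/64935 ≈ 63.650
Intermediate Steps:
T(G) = 3/2 + G (T(G) = -3/2 + (G + 3) = -3/2 + (3 + G) = 3/2 + G)
h(C) = 54 (h(C) = 9*6 = 54)
k(o) = -6/o
Y(w, J) = -1/2 + J (Y(w, J) = J - (3/2 - 1) = J - 1*1/2 = J - 1/2 = -1/2 + J)
q(M, a) = -1/2 + M + 2*a (q(M, a) = (M + a) + (-1/2 + a) = -1/2 + M + 2*a)
4469/q(56, k(-1)) - 2460/962 = 4469/(-1/2 + 56 + 2*(-6/(-1))) - 2460/962 = 4469/(-1/2 + 56 + 2*(-6*(-1))) - 2460*1/962 = 4469/(-1/2 + 56 + 2*6) - 1230/481 = 4469/(-1/2 + 56 + 12) - 1230/481 = 4469/(135/2) - 1230/481 = 4469*(2/135) - 1230/481 = 8938/135 - 1230/481 = 4133128/64935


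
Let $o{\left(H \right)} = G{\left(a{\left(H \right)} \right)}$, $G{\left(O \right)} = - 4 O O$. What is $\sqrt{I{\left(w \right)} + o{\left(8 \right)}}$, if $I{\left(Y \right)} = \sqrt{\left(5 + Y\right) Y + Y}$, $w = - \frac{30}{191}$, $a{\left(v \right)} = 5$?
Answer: $\frac{\sqrt{-3648100 + 1146 i \sqrt{930}}}{191} \approx 0.047899 + 10.0 i$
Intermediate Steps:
$w = - \frac{30}{191}$ ($w = \left(-30\right) \frac{1}{191} = - \frac{30}{191} \approx -0.15707$)
$G{\left(O \right)} = - 4 O^{2}$
$o{\left(H \right)} = -100$ ($o{\left(H \right)} = - 4 \cdot 5^{2} = \left(-4\right) 25 = -100$)
$I{\left(Y \right)} = \sqrt{Y + Y \left(5 + Y\right)}$ ($I{\left(Y \right)} = \sqrt{Y \left(5 + Y\right) + Y} = \sqrt{Y + Y \left(5 + Y\right)}$)
$\sqrt{I{\left(w \right)} + o{\left(8 \right)}} = \sqrt{\sqrt{- \frac{30 \left(6 - \frac{30}{191}\right)}{191}} - 100} = \sqrt{\sqrt{\left(- \frac{30}{191}\right) \frac{1116}{191}} - 100} = \sqrt{\sqrt{- \frac{33480}{36481}} - 100} = \sqrt{\frac{6 i \sqrt{930}}{191} - 100} = \sqrt{-100 + \frac{6 i \sqrt{930}}{191}}$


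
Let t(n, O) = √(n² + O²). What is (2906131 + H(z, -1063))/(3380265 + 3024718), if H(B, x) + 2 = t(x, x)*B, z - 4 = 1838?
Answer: 2906129/6404983 + 1958046*√2/6404983 ≈ 0.88606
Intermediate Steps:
z = 1842 (z = 4 + 1838 = 1842)
t(n, O) = √(O² + n²)
H(B, x) = -2 + B*√2*√(x²) (H(B, x) = -2 + √(x² + x²)*B = -2 + √(2*x²)*B = -2 + (√2*√(x²))*B = -2 + B*√2*√(x²))
(2906131 + H(z, -1063))/(3380265 + 3024718) = (2906131 + (-2 + 1842*√2*√((-1063)²)))/(3380265 + 3024718) = (2906131 + (-2 + 1842*√2*√1129969))/6404983 = (2906131 + (-2 + 1842*√2*1063))*(1/6404983) = (2906131 + (-2 + 1958046*√2))*(1/6404983) = (2906129 + 1958046*√2)*(1/6404983) = 2906129/6404983 + 1958046*√2/6404983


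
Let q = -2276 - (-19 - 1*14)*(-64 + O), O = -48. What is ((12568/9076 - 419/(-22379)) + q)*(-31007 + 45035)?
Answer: -607562014317372/7253993 ≈ -8.3756e+7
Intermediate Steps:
q = -5972 (q = -2276 - (-19 - 1*14)*(-64 - 48) = -2276 - (-19 - 14)*(-112) = -2276 - (-33)*(-112) = -2276 - 1*3696 = -2276 - 3696 = -5972)
((12568/9076 - 419/(-22379)) + q)*(-31007 + 45035) = ((12568/9076 - 419/(-22379)) - 5972)*(-31007 + 45035) = ((12568*(1/9076) - 419*(-1/22379)) - 5972)*14028 = ((3142/2269 + 419/22379) - 5972)*14028 = (71265529/50777951 - 5972)*14028 = -303174657843/50777951*14028 = -607562014317372/7253993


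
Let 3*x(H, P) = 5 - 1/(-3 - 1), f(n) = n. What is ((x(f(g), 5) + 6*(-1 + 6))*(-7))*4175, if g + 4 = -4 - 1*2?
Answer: -3711575/4 ≈ -9.2789e+5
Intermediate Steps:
g = -10 (g = -4 + (-4 - 1*2) = -4 + (-4 - 2) = -4 - 6 = -10)
x(H, P) = 7/4 (x(H, P) = (5 - 1/(-3 - 1))/3 = (5 - 1/(-4))/3 = (5 - 1*(-¼))/3 = (5 + ¼)/3 = (⅓)*(21/4) = 7/4)
((x(f(g), 5) + 6*(-1 + 6))*(-7))*4175 = ((7/4 + 6*(-1 + 6))*(-7))*4175 = ((7/4 + 6*5)*(-7))*4175 = ((7/4 + 30)*(-7))*4175 = ((127/4)*(-7))*4175 = -889/4*4175 = -3711575/4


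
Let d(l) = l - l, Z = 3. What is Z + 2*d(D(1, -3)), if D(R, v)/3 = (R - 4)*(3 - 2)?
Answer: 3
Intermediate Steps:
D(R, v) = -12 + 3*R (D(R, v) = 3*((R - 4)*(3 - 2)) = 3*((-4 + R)*1) = 3*(-4 + R) = -12 + 3*R)
d(l) = 0
Z + 2*d(D(1, -3)) = 3 + 2*0 = 3 + 0 = 3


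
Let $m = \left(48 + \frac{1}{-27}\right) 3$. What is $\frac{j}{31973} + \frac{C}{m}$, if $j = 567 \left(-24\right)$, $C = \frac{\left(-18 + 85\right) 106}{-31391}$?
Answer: $- \frac{555227152974}{1299745453685} \approx -0.42718$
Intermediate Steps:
$m = \frac{1295}{9}$ ($m = \left(48 - \frac{1}{27}\right) 3 = \frac{1295}{27} \cdot 3 = \frac{1295}{9} \approx 143.89$)
$C = - \frac{7102}{31391}$ ($C = 67 \cdot 106 \left(- \frac{1}{31391}\right) = 7102 \left(- \frac{1}{31391}\right) = - \frac{7102}{31391} \approx -0.22624$)
$j = -13608$
$\frac{j}{31973} + \frac{C}{m} = - \frac{13608}{31973} - \frac{7102}{31391 \cdot \frac{1295}{9}} = \left(-13608\right) \frac{1}{31973} - \frac{63918}{40651345} = - \frac{13608}{31973} - \frac{63918}{40651345} = - \frac{555227152974}{1299745453685}$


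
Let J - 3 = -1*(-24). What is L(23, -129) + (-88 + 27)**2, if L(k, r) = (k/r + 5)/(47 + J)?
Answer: 17760644/4773 ≈ 3721.1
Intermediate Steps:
J = 27 (J = 3 - 1*(-24) = 3 + 24 = 27)
L(k, r) = 5/74 + k/(74*r) (L(k, r) = (k/r + 5)/(47 + 27) = (5 + k/r)/74 = (5 + k/r)*(1/74) = 5/74 + k/(74*r))
L(23, -129) + (-88 + 27)**2 = (1/74)*(23 + 5*(-129))/(-129) + (-88 + 27)**2 = (1/74)*(-1/129)*(23 - 645) + (-61)**2 = (1/74)*(-1/129)*(-622) + 3721 = 311/4773 + 3721 = 17760644/4773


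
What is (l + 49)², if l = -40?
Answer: 81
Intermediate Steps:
(l + 49)² = (-40 + 49)² = 9² = 81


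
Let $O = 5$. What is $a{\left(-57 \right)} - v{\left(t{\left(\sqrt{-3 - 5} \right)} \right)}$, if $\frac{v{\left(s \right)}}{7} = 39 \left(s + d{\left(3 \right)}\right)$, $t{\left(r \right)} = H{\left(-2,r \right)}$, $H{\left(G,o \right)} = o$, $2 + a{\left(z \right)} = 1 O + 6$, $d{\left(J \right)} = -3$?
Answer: $828 - 546 i \sqrt{2} \approx 828.0 - 772.16 i$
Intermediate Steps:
$a{\left(z \right)} = 9$ ($a{\left(z \right)} = -2 + \left(1 \cdot 5 + 6\right) = -2 + \left(5 + 6\right) = -2 + 11 = 9$)
$t{\left(r \right)} = r$
$v{\left(s \right)} = -819 + 273 s$ ($v{\left(s \right)} = 7 \cdot 39 \left(s - 3\right) = 7 \cdot 39 \left(-3 + s\right) = 7 \left(-117 + 39 s\right) = -819 + 273 s$)
$a{\left(-57 \right)} - v{\left(t{\left(\sqrt{-3 - 5} \right)} \right)} = 9 - \left(-819 + 273 \sqrt{-3 - 5}\right) = 9 - \left(-819 + 273 \sqrt{-8}\right) = 9 - \left(-819 + 273 \cdot 2 i \sqrt{2}\right) = 9 - \left(-819 + 546 i \sqrt{2}\right) = 9 + \left(819 - 546 i \sqrt{2}\right) = 828 - 546 i \sqrt{2}$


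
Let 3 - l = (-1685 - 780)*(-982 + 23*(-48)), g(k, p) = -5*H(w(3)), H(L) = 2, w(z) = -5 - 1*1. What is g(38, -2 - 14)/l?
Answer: 10/5141987 ≈ 1.9448e-6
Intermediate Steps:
w(z) = -6 (w(z) = -5 - 1 = -6)
g(k, p) = -10 (g(k, p) = -5*2 = -10)
l = -5141987 (l = 3 - (-1685 - 780)*(-982 + 23*(-48)) = 3 - (-2465)*(-982 - 1104) = 3 - (-2465)*(-2086) = 3 - 1*5141990 = 3 - 5141990 = -5141987)
g(38, -2 - 14)/l = -10/(-5141987) = -10*(-1/5141987) = 10/5141987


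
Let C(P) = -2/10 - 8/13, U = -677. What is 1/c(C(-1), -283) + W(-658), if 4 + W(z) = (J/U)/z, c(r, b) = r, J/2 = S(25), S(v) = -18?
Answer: -61697995/11804849 ≈ -5.2265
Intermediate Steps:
J = -36 (J = 2*(-18) = -36)
C(P) = -53/65 (C(P) = -2*⅒ - 8*1/13 = -⅕ - 8/13 = -53/65)
W(z) = -4 + 36/(677*z) (W(z) = -4 + (-36/(-677))/z = -4 + (-36*(-1/677))/z = -4 + 36/(677*z))
1/c(C(-1), -283) + W(-658) = 1/(-53/65) + (-4 + (36/677)/(-658)) = -65/53 + (-4 + (36/677)*(-1/658)) = -65/53 + (-4 - 18/222733) = -65/53 - 890950/222733 = -61697995/11804849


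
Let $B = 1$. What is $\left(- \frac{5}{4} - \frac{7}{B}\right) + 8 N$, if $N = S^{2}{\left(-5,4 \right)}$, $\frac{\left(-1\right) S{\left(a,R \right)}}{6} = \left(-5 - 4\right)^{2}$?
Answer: $\frac{7558239}{4} \approx 1.8896 \cdot 10^{6}$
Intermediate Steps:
$S{\left(a,R \right)} = -486$ ($S{\left(a,R \right)} = - 6 \left(-5 - 4\right)^{2} = - 6 \left(-9\right)^{2} = \left(-6\right) 81 = -486$)
$N = 236196$ ($N = \left(-486\right)^{2} = 236196$)
$\left(- \frac{5}{4} - \frac{7}{B}\right) + 8 N = \left(- \frac{5}{4} - \frac{7}{1}\right) + 8 \cdot 236196 = \left(\left(-5\right) \frac{1}{4} - 7\right) + 1889568 = \left(- \frac{5}{4} - 7\right) + 1889568 = - \frac{33}{4} + 1889568 = \frac{7558239}{4}$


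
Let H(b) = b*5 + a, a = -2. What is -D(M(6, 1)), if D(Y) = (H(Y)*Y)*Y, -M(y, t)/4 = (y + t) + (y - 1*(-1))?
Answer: 884352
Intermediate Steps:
M(y, t) = -4 - 8*y - 4*t (M(y, t) = -4*((y + t) + (y - 1*(-1))) = -4*((t + y) + (y + 1)) = -4*((t + y) + (1 + y)) = -4*(1 + t + 2*y) = -4 - 8*y - 4*t)
H(b) = -2 + 5*b (H(b) = b*5 - 2 = 5*b - 2 = -2 + 5*b)
D(Y) = Y**2*(-2 + 5*Y) (D(Y) = ((-2 + 5*Y)*Y)*Y = (Y*(-2 + 5*Y))*Y = Y**2*(-2 + 5*Y))
-D(M(6, 1)) = -(-4 - 8*6 - 4*1)**2*(-2 + 5*(-4 - 8*6 - 4*1)) = -(-4 - 48 - 4)**2*(-2 + 5*(-4 - 48 - 4)) = -(-56)**2*(-2 + 5*(-56)) = -3136*(-2 - 280) = -3136*(-282) = -1*(-884352) = 884352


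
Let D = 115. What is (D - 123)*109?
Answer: -872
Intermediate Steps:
(D - 123)*109 = (115 - 123)*109 = -8*109 = -872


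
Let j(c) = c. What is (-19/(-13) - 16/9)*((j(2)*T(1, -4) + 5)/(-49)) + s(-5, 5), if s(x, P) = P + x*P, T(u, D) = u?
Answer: -16343/819 ≈ -19.955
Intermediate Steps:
s(x, P) = P + P*x
(-19/(-13) - 16/9)*((j(2)*T(1, -4) + 5)/(-49)) + s(-5, 5) = (-19/(-13) - 16/9)*((2*1 + 5)/(-49)) + 5*(1 - 5) = (-19*(-1/13) - 16*1/9)*((2 + 5)*(-1/49)) + 5*(-4) = (19/13 - 16/9)*(7*(-1/49)) - 20 = -37/117*(-1/7) - 20 = 37/819 - 20 = -16343/819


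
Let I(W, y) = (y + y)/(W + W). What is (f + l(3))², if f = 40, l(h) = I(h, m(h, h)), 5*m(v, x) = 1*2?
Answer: 362404/225 ≈ 1610.7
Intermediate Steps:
m(v, x) = ⅖ (m(v, x) = (1*2)/5 = (⅕)*2 = ⅖)
I(W, y) = y/W (I(W, y) = (2*y)/((2*W)) = (2*y)*(1/(2*W)) = y/W)
l(h) = 2/(5*h)
(f + l(3))² = (40 + (⅖)/3)² = (40 + (⅖)*(⅓))² = (40 + 2/15)² = (602/15)² = 362404/225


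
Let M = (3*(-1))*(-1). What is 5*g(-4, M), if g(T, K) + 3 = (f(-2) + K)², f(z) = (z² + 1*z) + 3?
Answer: 305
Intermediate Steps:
f(z) = 3 + z + z² (f(z) = (z² + z) + 3 = (z + z²) + 3 = 3 + z + z²)
M = 3 (M = -3*(-1) = 3)
g(T, K) = -3 + (5 + K)² (g(T, K) = -3 + ((3 - 2 + (-2)²) + K)² = -3 + ((3 - 2 + 4) + K)² = -3 + (5 + K)²)
5*g(-4, M) = 5*(-3 + (5 + 3)²) = 5*(-3 + 8²) = 5*(-3 + 64) = 5*61 = 305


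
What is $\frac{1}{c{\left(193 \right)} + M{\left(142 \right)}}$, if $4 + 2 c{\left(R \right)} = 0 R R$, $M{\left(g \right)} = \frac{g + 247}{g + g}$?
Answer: $- \frac{284}{179} \approx -1.5866$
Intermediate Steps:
$M{\left(g \right)} = \frac{247 + g}{2 g}$
$c{\left(R \right)} = -2$ ($c{\left(R \right)} = -2 + \frac{0 R R}{2} = -2 + \frac{0 R}{2} = -2 + \frac{1}{2} \cdot 0 = -2 + 0 = -2$)
$\frac{1}{c{\left(193 \right)} + M{\left(142 \right)}} = \frac{1}{-2 + \frac{247 + 142}{2 \cdot 142}} = \frac{1}{-2 + \frac{1}{2} \cdot \frac{1}{142} \cdot 389} = \frac{1}{-2 + \frac{389}{284}} = \frac{1}{- \frac{179}{284}} = - \frac{284}{179}$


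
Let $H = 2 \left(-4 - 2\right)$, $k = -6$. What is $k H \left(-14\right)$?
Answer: $-1008$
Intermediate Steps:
$H = -12$ ($H = 2 \left(-6\right) = -12$)
$k H \left(-14\right) = \left(-6\right) \left(-12\right) \left(-14\right) = 72 \left(-14\right) = -1008$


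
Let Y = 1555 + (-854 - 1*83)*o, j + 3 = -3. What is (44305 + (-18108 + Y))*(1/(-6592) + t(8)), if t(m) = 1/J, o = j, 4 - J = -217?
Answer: 106312877/728416 ≈ 145.95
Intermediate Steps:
J = 221 (J = 4 - 1*(-217) = 4 + 217 = 221)
j = -6 (j = -3 - 3 = -6)
o = -6
t(m) = 1/221
Y = 7177 (Y = 1555 + (-854 - 1*83)*(-6) = 1555 + (-854 - 83)*(-6) = 1555 - 937*(-6) = 1555 + 5622 = 7177)
(44305 + (-18108 + Y))*(1/(-6592) + t(8)) = (44305 + (-18108 + 7177))*(1/(-6592) + 1/221) = (44305 - 10931)*(-1/6592 + 1/221) = 33374*(6371/1456832) = 106312877/728416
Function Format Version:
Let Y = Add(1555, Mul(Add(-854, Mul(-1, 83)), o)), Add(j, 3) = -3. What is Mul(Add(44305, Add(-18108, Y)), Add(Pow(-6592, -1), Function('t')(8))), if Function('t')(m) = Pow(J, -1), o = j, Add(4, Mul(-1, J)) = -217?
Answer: Rational(106312877, 728416) ≈ 145.95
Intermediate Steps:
J = 221 (J = Add(4, Mul(-1, -217)) = Add(4, 217) = 221)
j = -6 (j = Add(-3, -3) = -6)
o = -6
Function('t')(m) = Rational(1, 221) (Function('t')(m) = Pow(221, -1) = Rational(1, 221))
Y = 7177 (Y = Add(1555, Mul(Add(-854, Mul(-1, 83)), -6)) = Add(1555, Mul(Add(-854, -83), -6)) = Add(1555, Mul(-937, -6)) = Add(1555, 5622) = 7177)
Mul(Add(44305, Add(-18108, Y)), Add(Pow(-6592, -1), Function('t')(8))) = Mul(Add(44305, Add(-18108, 7177)), Add(Pow(-6592, -1), Rational(1, 221))) = Mul(Add(44305, -10931), Add(Rational(-1, 6592), Rational(1, 221))) = Mul(33374, Rational(6371, 1456832)) = Rational(106312877, 728416)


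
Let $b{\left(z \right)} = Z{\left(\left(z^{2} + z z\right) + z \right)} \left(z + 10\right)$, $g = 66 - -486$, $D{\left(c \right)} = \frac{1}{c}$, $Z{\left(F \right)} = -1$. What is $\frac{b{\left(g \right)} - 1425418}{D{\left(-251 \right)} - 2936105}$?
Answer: $\frac{89480245}{184240589} \approx 0.48567$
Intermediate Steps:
$g = 552$ ($g = 66 + 486 = 552$)
$b{\left(z \right)} = -10 - z$ ($b{\left(z \right)} = - (z + 10) = - (10 + z) = -10 - z$)
$\frac{b{\left(g \right)} - 1425418}{D{\left(-251 \right)} - 2936105} = \frac{\left(-10 - 552\right) - 1425418}{\frac{1}{-251} - 2936105} = \frac{\left(-10 - 552\right) - 1425418}{- \frac{1}{251} - 2936105} = \frac{-562 - 1425418}{- \frac{736962356}{251}} = \left(-1425980\right) \left(- \frac{251}{736962356}\right) = \frac{89480245}{184240589}$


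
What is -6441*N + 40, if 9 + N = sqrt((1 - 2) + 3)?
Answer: 58009 - 6441*sqrt(2) ≈ 48900.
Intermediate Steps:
N = -9 + sqrt(2) (N = -9 + sqrt((1 - 2) + 3) = -9 + sqrt(-1 + 3) = -9 + sqrt(2) ≈ -7.5858)
-6441*N + 40 = -6441*(-9 + sqrt(2)) + 40 = -339*(-171 + 19*sqrt(2)) + 40 = (57969 - 6441*sqrt(2)) + 40 = 58009 - 6441*sqrt(2)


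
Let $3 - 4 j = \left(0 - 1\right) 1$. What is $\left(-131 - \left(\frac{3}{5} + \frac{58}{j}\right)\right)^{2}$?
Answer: $\frac{898704}{25} \approx 35948.0$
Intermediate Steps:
$j = 1$ ($j = \frac{3}{4} - \frac{\left(0 - 1\right) 1}{4} = \frac{3}{4} - \frac{\left(-1\right) 1}{4} = \frac{3}{4} - - \frac{1}{4} = \frac{3}{4} + \frac{1}{4} = 1$)
$\left(-131 - \left(\frac{3}{5} + \frac{58}{j}\right)\right)^{2} = \left(-131 - \left(58 + \frac{3}{5}\right)\right)^{2} = \left(-131 - \frac{293}{5}\right)^{2} = \left(- \frac{948}{5}\right)^{2} = \frac{898704}{25}$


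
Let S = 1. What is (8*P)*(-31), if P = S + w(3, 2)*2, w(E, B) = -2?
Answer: 744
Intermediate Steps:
P = -3 (P = 1 - 2*2 = 1 - 4 = -3)
(8*P)*(-31) = (8*(-3))*(-31) = -24*(-31) = 744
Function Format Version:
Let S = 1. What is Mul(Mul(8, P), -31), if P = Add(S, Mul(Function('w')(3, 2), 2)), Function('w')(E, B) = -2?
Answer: 744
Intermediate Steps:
P = -3 (P = Add(1, Mul(-2, 2)) = Add(1, -4) = -3)
Mul(Mul(8, P), -31) = Mul(Mul(8, -3), -31) = Mul(-24, -31) = 744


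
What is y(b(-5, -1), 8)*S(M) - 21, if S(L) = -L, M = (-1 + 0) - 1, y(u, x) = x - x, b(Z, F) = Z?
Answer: -21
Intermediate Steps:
y(u, x) = 0
M = -2 (M = -1 - 1 = -2)
y(b(-5, -1), 8)*S(M) - 21 = 0*(-1*(-2)) - 21 = 0*2 - 21 = 0 - 21 = -21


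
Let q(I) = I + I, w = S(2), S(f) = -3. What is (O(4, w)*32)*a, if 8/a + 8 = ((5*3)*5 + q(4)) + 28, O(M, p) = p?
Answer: -768/103 ≈ -7.4563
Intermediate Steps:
w = -3
q(I) = 2*I
a = 8/103 (a = 8/(-8 + (((5*3)*5 + 2*4) + 28)) = 8/(-8 + ((15*5 + 8) + 28)) = 8/(-8 + ((75 + 8) + 28)) = 8/(-8 + (83 + 28)) = 8/(-8 + 111) = 8/103 ≈ 0.077670)
(O(4, w)*32)*a = -3*32*(8/103) = -96*8/103 = -768/103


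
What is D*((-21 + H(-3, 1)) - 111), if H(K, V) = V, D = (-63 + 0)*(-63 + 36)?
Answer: -222831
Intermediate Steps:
D = 1701 (D = -63*(-27) = 1701)
D*((-21 + H(-3, 1)) - 111) = 1701*((-21 + 1) - 111) = 1701*(-20 - 111) = 1701*(-131) = -222831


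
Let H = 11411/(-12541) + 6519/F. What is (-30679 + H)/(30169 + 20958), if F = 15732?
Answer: -2017637145407/3362367359508 ≈ -0.60006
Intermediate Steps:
H = -32587691/65765004 (H = 11411/(-12541) + 6519/15732 = 11411*(-1/12541) + 6519*(1/15732) = -11411/12541 + 2173/5244 = -32587691/65765004 ≈ -0.49552)
(-30679 + H)/(30169 + 20958) = (-30679 - 32587691/65765004)/(30169 + 20958) = -2017637145407/65765004/51127 = -2017637145407/65765004*1/51127 = -2017637145407/3362367359508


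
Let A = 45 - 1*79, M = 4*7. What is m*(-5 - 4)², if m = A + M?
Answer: -486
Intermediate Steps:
M = 28
A = -34 (A = 45 - 79 = -34)
m = -6 (m = -34 + 28 = -6)
m*(-5 - 4)² = -6*(-5 - 4)² = -6*(-9)² = -6*81 = -486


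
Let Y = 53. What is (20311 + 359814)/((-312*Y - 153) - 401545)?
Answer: -380125/418234 ≈ -0.90888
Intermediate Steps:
(20311 + 359814)/((-312*Y - 153) - 401545) = (20311 + 359814)/((-312*53 - 153) - 401545) = 380125/((-16536 - 153) - 401545) = 380125/(-16689 - 401545) = 380125/(-418234) = 380125*(-1/418234) = -380125/418234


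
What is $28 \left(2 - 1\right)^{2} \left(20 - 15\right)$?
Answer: $140$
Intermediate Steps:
$28 \left(2 - 1\right)^{2} \left(20 - 15\right) = 28 \cdot 1^{2} \cdot 5 = 28 \cdot 1 \cdot 5 = 28 \cdot 5 = 140$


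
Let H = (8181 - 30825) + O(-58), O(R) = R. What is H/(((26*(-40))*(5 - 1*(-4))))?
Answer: 11351/4680 ≈ 2.4254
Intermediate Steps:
H = -22702 (H = (8181 - 30825) - 58 = -22644 - 58 = -22702)
H/(((26*(-40))*(5 - 1*(-4)))) = -22702*(-1/(1040*(5 - 1*(-4)))) = -22702*(-1/(1040*(5 + 4))) = -22702/((-1040*9)) = -22702/(-9360) = -22702*(-1/9360) = 11351/4680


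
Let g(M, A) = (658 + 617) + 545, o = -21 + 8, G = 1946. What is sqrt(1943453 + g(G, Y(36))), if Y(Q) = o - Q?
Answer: sqrt(1945273) ≈ 1394.7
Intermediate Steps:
o = -13
Y(Q) = -13 - Q
g(M, A) = 1820 (g(M, A) = 1275 + 545 = 1820)
sqrt(1943453 + g(G, Y(36))) = sqrt(1943453 + 1820) = sqrt(1945273)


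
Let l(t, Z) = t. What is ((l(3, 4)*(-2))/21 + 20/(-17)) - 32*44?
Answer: -167726/119 ≈ -1409.5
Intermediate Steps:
((l(3, 4)*(-2))/21 + 20/(-17)) - 32*44 = ((3*(-2))/21 + 20/(-17)) - 32*44 = (-6*1/21 + 20*(-1/17)) - 1408 = (-2/7 - 20/17) - 1408 = -174/119 - 1408 = -167726/119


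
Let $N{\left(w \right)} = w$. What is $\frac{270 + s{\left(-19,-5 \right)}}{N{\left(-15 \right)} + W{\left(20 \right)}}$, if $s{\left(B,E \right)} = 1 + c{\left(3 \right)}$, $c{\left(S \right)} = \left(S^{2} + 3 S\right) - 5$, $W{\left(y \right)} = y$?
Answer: $\frac{284}{5} \approx 56.8$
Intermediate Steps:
$c{\left(S \right)} = -5 + S^{2} + 3 S$
$s{\left(B,E \right)} = 14$ ($s{\left(B,E \right)} = 1 + \left(-5 + 3^{2} + 3 \cdot 3\right) = 1 + \left(-5 + 9 + 9\right) = 1 + 13 = 14$)
$\frac{270 + s{\left(-19,-5 \right)}}{N{\left(-15 \right)} + W{\left(20 \right)}} = \frac{270 + 14}{-15 + 20} = \frac{284}{5}$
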